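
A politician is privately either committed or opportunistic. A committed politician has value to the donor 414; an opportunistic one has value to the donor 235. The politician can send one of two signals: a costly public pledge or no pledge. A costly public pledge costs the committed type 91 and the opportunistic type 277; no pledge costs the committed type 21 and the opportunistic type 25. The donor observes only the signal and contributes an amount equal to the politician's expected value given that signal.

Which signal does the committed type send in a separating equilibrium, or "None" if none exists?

pledge

Try committed → pledge, opportunistic → no pledge:
  If types separate, pledge earns payment 414 and no pledge earns 235.
  Committed: pledge gives 414 − 91 = 323; no pledge gives 235 − 21 = 214. No deviation. ✓
  Opportunistic: no pledge gives 235 − 25 = 210; pledge gives 414 − 277 = 137. No deviation. ✓
Both hold — the committed type sends pledge.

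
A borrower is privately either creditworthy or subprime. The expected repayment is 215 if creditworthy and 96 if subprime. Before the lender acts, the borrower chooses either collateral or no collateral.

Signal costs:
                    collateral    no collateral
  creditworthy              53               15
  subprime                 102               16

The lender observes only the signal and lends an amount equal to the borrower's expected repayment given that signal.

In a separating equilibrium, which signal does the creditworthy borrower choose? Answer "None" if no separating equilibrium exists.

Try creditworthy → collateral, subprime → no collateral:
  If types separate, collateral earns payment 215 and no collateral earns 96.
  Creditworthy: collateral gives 215 − 53 = 162; no collateral gives 96 − 15 = 81. No deviation. ✓
  Subprime: no collateral gives 96 − 16 = 80; collateral gives 215 − 102 = 113. Would deviate. ✗
Try creditworthy → no collateral, subprime → collateral:
  If types separate, no collateral earns payment 215 and collateral earns 96.
  Creditworthy: no collateral gives 215 − 15 = 200; collateral gives 96 − 53 = 43. No deviation. ✓
  Subprime: collateral gives 96 − 102 = -6; no collateral gives 215 − 16 = 199. Would deviate. ✗
Neither assignment is incentive-compatible.

None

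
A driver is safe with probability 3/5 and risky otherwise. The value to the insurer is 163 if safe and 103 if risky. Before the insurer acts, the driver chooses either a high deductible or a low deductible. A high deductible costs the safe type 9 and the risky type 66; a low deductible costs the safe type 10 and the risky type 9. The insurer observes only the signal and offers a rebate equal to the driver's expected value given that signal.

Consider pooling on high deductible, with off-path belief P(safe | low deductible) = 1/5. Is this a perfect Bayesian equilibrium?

On the equilibrium path (high deductible) the insurer holds the prior 3/5 and pays 3/5·163 + 2/5·103 = 139. Off-path (low deductible) belief 1/5 gives 1/5·163 + 4/5·103 = 115.
Safe: high deductible gives 139 − 9 = 130; low deductible gives 115 − 10 = 105. Stays. ✓
Risky: high deductible gives 139 − 66 = 73; low deductible gives 115 − 9 = 106. Deviates. ✗

No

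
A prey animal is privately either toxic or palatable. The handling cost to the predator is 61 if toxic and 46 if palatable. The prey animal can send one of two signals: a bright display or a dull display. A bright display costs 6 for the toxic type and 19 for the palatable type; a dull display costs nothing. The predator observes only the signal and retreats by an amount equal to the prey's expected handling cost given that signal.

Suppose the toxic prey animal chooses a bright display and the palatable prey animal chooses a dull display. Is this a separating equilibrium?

If types separate, bright display earns payment 61 and dull display earns 46.
Toxic: bright display gives 61 − 6 = 55; dull display gives 46 − 0 = 46. No deviation. ✓
Palatable: dull display gives 46 − 0 = 46; bright display gives 61 − 19 = 42. No deviation. ✓
Neither type gains from mimicking the other.

Yes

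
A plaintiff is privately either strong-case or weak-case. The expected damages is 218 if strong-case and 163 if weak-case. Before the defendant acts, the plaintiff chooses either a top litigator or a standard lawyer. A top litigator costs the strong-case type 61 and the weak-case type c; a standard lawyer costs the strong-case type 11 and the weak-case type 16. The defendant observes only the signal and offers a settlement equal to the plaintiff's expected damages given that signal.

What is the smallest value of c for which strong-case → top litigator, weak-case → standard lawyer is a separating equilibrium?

Under separation: top litigator → strong-case (pays 218); standard lawyer → weak-case (pays 163).
Strong-case: 218 − 61 = 157 ≥ 163 − 11 = 152. Holds regardless of c. ✓
Weak-case: 163 − 16 ≥ 218 − c, so c ≥ 218 − 147 = 71.

71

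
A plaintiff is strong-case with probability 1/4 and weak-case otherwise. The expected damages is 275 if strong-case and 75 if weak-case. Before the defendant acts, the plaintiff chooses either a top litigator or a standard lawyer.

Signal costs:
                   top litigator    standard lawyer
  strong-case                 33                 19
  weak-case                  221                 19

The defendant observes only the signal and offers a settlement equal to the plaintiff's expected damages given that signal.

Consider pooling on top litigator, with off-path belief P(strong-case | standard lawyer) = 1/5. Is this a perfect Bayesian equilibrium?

At the pooled signal (top litigator) the defendant holds the prior 1/4 and pays 1/4·275 + 3/4·75 = 125. Off-path (standard lawyer) belief 1/5 gives 1/5·275 + 4/5·75 = 115.
Strong-case: top litigator gives 125 − 33 = 92; standard lawyer gives 115 − 19 = 96. Deviates. ✗
Weak-case: top litigator gives 125 − 221 = -96; standard lawyer gives 115 − 19 = 96. Deviates. ✗

No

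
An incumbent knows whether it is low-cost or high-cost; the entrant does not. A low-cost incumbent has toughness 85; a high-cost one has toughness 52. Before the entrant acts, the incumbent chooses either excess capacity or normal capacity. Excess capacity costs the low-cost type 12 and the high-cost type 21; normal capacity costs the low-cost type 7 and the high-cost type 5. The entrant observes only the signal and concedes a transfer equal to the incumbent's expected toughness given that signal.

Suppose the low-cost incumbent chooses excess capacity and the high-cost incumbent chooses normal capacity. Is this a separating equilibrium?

No

Under separation the entrant infers type exactly: excess capacity → low-cost (pays 85), normal capacity → high-cost (pays 52).
Low-cost: excess capacity gives 85 − 12 = 73; normal capacity gives 52 − 7 = 45. No deviation. ✓
High-cost: normal capacity gives 52 − 5 = 47; excess capacity gives 85 − 21 = 64. Would deviate. ✗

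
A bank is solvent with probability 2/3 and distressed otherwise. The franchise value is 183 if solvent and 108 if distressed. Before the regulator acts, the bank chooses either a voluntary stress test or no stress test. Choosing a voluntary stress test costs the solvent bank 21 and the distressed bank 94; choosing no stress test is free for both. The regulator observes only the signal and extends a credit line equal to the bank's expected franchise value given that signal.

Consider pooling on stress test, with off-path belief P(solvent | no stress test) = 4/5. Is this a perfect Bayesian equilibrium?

No

On the equilibrium path (stress test) the regulator holds the prior 2/3 and pays 2/3·183 + 1/3·108 = 158. Off-path (no stress test) belief 4/5 gives 4/5·183 + 1/5·108 = 168.
Solvent: stress test gives 158 − 21 = 137; no stress test gives 168 − 0 = 168. Deviates. ✗
Distressed: stress test gives 158 − 94 = 64; no stress test gives 168 − 0 = 168. Deviates. ✗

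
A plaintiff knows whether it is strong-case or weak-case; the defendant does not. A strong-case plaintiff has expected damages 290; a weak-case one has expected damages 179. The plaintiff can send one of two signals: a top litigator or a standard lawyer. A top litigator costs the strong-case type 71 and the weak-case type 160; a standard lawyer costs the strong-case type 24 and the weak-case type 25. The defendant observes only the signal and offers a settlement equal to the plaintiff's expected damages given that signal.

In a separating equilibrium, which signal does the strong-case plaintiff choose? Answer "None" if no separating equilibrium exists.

Try strong-case → top litigator, weak-case → standard lawyer:
  If types separate, top litigator earns payment 290 and standard lawyer earns 179.
  Strong-case: top litigator gives 290 − 71 = 219; standard lawyer gives 179 − 24 = 155. No deviation. ✓
  Weak-case: standard lawyer gives 179 − 25 = 154; top litigator gives 290 − 160 = 130. No deviation. ✓
Both hold — the strong-case type sends top litigator.

top litigator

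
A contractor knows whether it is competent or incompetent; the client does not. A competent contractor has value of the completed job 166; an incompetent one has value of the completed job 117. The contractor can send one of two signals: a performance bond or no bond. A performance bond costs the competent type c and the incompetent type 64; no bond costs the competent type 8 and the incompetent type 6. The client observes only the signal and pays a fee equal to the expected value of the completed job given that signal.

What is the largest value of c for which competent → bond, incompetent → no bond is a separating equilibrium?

Under separation: bond → competent (pays 166); no bond → incompetent (pays 117).
Incompetent: 117 − 6 = 111 ≥ 166 − 64 = 102. Holds regardless of c. ✓
Competent: 166 − c ≥ 117 − 8, so c ≤ 166 − 109 = 57.

57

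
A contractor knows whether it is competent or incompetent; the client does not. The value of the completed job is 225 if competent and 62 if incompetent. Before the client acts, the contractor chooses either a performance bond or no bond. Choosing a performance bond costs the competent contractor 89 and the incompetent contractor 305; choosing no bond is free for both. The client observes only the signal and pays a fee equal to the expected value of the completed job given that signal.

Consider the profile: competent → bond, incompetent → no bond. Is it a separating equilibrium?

Yes

If types separate, bond earns payment 225 and no bond earns 62.
Competent: bond gives 225 − 89 = 136; no bond gives 62 − 0 = 62. No deviation. ✓
Incompetent: no bond gives 62 − 0 = 62; bond gives 225 − 305 = -80. No deviation. ✓
Both incentive constraints hold.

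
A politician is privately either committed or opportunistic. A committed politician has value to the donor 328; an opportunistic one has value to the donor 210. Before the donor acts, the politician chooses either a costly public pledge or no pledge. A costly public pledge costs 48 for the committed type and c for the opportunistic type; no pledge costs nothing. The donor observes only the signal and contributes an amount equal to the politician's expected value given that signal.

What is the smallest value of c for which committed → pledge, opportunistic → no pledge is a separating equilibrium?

Under separation: pledge → committed (pays 328); no pledge → opportunistic (pays 210).
Committed: 328 − 48 = 280 ≥ 210 − 0 = 210. Holds regardless of c. ✓
Opportunistic: 210 − 0 ≥ 328 − c, so c ≥ 328 − 210 = 118.

118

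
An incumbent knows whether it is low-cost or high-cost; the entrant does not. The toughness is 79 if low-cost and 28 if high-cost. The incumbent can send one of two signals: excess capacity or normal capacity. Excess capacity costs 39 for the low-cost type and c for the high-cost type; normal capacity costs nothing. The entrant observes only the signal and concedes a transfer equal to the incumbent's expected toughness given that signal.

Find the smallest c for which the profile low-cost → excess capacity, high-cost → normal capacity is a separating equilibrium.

51

Under separation: excess capacity → low-cost (pays 79); normal capacity → high-cost (pays 28).
Low-cost: 79 − 39 = 40 ≥ 28 − 0 = 28. Holds regardless of c. ✓
High-cost: 28 − 0 ≥ 79 − c, so c ≥ 79 − 28 = 51.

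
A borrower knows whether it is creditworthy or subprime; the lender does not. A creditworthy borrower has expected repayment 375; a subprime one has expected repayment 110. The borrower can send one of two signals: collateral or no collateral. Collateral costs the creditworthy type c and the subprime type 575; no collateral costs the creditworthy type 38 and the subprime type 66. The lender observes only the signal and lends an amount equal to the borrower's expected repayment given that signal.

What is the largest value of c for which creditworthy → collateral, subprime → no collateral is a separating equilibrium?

Under separation: collateral → creditworthy (pays 375); no collateral → subprime (pays 110).
Subprime: 110 − 66 = 44 ≥ 375 − 575 = -200. Holds regardless of c. ✓
Creditworthy: 375 − c ≥ 110 − 38, so c ≤ 375 − 72 = 303.

303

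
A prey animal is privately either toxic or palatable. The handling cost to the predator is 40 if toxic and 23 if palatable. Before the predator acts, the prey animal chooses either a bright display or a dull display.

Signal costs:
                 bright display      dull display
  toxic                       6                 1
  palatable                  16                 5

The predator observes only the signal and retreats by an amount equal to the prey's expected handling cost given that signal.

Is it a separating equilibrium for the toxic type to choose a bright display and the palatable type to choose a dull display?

If types separate, bright display earns payment 40 and dull display earns 23.
Toxic: bright display gives 40 − 6 = 34; dull display gives 23 − 1 = 22. No deviation. ✓
Palatable: dull display gives 23 − 5 = 18; bright display gives 40 − 16 = 24. Would deviate. ✗

No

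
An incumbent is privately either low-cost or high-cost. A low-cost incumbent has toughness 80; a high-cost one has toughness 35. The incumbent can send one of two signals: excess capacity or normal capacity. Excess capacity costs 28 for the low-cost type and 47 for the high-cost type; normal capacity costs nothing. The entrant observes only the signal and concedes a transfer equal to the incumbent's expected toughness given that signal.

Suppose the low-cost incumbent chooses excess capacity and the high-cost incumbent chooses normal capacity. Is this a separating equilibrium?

If types separate, excess capacity earns payment 80 and normal capacity earns 35.
Low-cost: excess capacity gives 80 − 28 = 52; normal capacity gives 35 − 0 = 35. No deviation. ✓
High-cost: normal capacity gives 35 − 0 = 35; excess capacity gives 80 − 47 = 33. No deviation. ✓
Both incentive constraints hold.

Yes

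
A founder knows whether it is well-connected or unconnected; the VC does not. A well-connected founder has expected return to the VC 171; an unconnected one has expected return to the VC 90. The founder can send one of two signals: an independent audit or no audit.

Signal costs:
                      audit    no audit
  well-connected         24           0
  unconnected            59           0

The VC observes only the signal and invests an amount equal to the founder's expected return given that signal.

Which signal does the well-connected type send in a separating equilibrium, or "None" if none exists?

None

Try well-connected → audit, unconnected → no audit:
  Under separation the VC infers type exactly: audit → well-connected (pays 171), no audit → unconnected (pays 90).
  Well-connected: audit gives 171 − 24 = 147; no audit gives 90 − 0 = 90. No deviation. ✓
  Unconnected: no audit gives 90 − 0 = 90; audit gives 171 − 59 = 112. Would deviate. ✗
Try well-connected → no audit, unconnected → audit:
  Under separation the VC infers type exactly: no audit → well-connected (pays 171), audit → unconnected (pays 90).
  Well-connected: no audit gives 171 − 0 = 171; audit gives 90 − 24 = 66. No deviation. ✓
  Unconnected: audit gives 90 − 59 = 31; no audit gives 171 − 0 = 171. Would deviate. ✗
Neither assignment is incentive-compatible.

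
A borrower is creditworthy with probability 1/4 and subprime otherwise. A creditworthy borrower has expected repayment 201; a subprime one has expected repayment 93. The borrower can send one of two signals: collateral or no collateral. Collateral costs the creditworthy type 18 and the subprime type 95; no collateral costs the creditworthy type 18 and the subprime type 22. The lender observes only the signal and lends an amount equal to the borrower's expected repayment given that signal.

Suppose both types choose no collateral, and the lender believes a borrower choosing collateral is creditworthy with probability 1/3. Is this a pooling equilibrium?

No

At the pooled signal (no collateral) the lender holds the prior 1/4 and pays 1/4·201 + 3/4·93 = 120. Off-path (collateral) belief 1/3 gives 1/3·201 + 2/3·93 = 129.
Creditworthy: no collateral gives 120 − 18 = 102; collateral gives 129 − 18 = 111. Deviates. ✗
Subprime: no collateral gives 120 − 22 = 98; collateral gives 129 − 95 = 34. Stays. ✓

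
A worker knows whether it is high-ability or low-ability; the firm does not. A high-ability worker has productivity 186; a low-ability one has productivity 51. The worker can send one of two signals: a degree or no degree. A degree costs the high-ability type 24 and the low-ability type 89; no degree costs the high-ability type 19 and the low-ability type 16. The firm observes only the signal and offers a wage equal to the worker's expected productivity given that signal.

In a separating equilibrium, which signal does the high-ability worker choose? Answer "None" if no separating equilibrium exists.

Try high-ability → degree, low-ability → no degree:
  Under separation the firm infers type exactly: degree → high-ability (pays 186), no degree → low-ability (pays 51).
  High-ability: degree gives 186 − 24 = 162; no degree gives 51 − 19 = 32. No deviation. ✓
  Low-ability: no degree gives 51 − 16 = 35; degree gives 186 − 89 = 97. Would deviate. ✗
Try high-ability → no degree, low-ability → degree:
  Under separation the firm infers type exactly: no degree → high-ability (pays 186), degree → low-ability (pays 51).
  High-ability: no degree gives 186 − 19 = 167; degree gives 51 − 24 = 27. No deviation. ✓
  Low-ability: degree gives 51 − 89 = -38; no degree gives 186 − 16 = 170. Would deviate. ✗
Neither assignment is incentive-compatible.

None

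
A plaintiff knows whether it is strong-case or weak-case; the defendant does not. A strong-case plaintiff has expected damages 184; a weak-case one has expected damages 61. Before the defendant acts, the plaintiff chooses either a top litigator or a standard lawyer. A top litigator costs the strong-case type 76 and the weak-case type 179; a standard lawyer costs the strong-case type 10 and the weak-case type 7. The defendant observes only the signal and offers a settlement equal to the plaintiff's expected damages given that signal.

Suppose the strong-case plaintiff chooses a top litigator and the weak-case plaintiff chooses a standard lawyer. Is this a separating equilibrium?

If types separate, top litigator earns payment 184 and standard lawyer earns 61.
Strong-case: top litigator gives 184 − 76 = 108; standard lawyer gives 61 − 10 = 51. No deviation. ✓
Weak-case: standard lawyer gives 61 − 7 = 54; top litigator gives 184 − 179 = 5. No deviation. ✓
Neither type gains from mimicking the other.

Yes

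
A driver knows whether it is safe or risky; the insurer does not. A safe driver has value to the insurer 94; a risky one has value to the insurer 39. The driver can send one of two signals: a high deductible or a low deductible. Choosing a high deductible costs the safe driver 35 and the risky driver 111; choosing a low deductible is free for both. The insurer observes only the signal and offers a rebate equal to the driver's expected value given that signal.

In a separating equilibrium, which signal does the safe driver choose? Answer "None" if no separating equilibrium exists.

Try safe → high deductible, risky → low deductible:
  If types separate, high deductible earns payment 94 and low deductible earns 39.
  Safe: high deductible gives 94 − 35 = 59; low deductible gives 39 − 0 = 39. No deviation. ✓
  Risky: low deductible gives 39 − 0 = 39; high deductible gives 94 − 111 = -17. No deviation. ✓
Both hold — the safe type sends high deductible.

high deductible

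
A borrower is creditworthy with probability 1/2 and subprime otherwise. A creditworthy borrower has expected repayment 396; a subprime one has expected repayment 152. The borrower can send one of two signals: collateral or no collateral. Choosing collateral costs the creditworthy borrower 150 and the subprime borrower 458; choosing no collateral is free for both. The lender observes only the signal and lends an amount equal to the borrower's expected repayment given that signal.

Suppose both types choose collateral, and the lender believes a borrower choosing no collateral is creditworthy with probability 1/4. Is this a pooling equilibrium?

At the pooled signal (collateral) the lender holds the prior 1/2 and pays 1/2·396 + 1/2·152 = 274. Off-path (no collateral) belief 1/4 gives 1/4·396 + 3/4·152 = 213.
Creditworthy: collateral gives 274 − 150 = 124; no collateral gives 213 − 0 = 213. Deviates. ✗
Subprime: collateral gives 274 − 458 = -184; no collateral gives 213 − 0 = 213. Deviates. ✗

No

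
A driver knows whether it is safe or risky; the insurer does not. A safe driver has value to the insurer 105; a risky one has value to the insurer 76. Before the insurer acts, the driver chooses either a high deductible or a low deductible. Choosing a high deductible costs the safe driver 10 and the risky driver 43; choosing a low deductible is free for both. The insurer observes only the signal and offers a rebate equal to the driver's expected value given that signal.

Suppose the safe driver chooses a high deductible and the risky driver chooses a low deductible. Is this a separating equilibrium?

Yes

If types separate, high deductible earns payment 105 and low deductible earns 76.
Safe: high deductible gives 105 − 10 = 95; low deductible gives 76 − 0 = 76. No deviation. ✓
Risky: low deductible gives 76 − 0 = 76; high deductible gives 105 − 43 = 62. No deviation. ✓
Neither type gains from mimicking the other.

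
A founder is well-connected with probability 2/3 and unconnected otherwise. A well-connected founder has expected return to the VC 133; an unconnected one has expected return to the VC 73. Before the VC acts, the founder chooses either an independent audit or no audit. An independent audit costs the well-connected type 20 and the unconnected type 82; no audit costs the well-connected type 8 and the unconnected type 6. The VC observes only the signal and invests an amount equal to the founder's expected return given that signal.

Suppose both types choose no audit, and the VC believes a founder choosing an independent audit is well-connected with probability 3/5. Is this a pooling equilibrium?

Yes

On the equilibrium path (no audit) the VC holds the prior 2/3 and pays 2/3·133 + 1/3·73 = 113. Off-path (audit) belief 3/5 gives 3/5·133 + 2/5·73 = 109.
Well-connected: no audit gives 113 − 8 = 105; audit gives 109 − 20 = 89. Stays. ✓
Unconnected: no audit gives 113 − 6 = 107; audit gives 109 − 82 = 27. Stays. ✓
Beliefs are Bayes-consistent on-path and both types best-respond.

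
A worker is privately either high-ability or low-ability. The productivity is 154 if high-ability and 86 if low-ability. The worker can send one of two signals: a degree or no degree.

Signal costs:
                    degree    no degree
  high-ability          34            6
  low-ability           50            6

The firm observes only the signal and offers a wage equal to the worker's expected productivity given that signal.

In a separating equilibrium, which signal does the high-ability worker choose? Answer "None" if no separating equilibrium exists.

Try high-ability → degree, low-ability → no degree:
  If types separate, degree earns payment 154 and no degree earns 86.
  High-ability: degree gives 154 − 34 = 120; no degree gives 86 − 6 = 80. No deviation. ✓
  Low-ability: no degree gives 86 − 6 = 80; degree gives 154 − 50 = 104. Would deviate. ✗
Try high-ability → no degree, low-ability → degree:
  If types separate, no degree earns payment 154 and degree earns 86.
  High-ability: no degree gives 154 − 6 = 148; degree gives 86 − 34 = 52. No deviation. ✓
  Low-ability: degree gives 86 − 50 = 36; no degree gives 154 − 6 = 148. Would deviate. ✗
Neither assignment is incentive-compatible.

None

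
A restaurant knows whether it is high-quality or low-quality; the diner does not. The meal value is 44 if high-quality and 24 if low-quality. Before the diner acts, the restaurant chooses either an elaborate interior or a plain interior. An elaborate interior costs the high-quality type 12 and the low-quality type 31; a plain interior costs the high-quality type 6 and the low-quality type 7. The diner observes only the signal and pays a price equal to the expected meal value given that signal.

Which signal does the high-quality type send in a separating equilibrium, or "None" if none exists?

Try high-quality → elaborate interior, low-quality → plain interior:
  If types separate, elaborate interior earns payment 44 and plain interior earns 24.
  High-quality: elaborate interior gives 44 − 12 = 32; plain interior gives 24 − 6 = 18. No deviation. ✓
  Low-quality: plain interior gives 24 − 7 = 17; elaborate interior gives 44 − 31 = 13. No deviation. ✓
Both hold — the high-quality type sends elaborate interior.

elaborate interior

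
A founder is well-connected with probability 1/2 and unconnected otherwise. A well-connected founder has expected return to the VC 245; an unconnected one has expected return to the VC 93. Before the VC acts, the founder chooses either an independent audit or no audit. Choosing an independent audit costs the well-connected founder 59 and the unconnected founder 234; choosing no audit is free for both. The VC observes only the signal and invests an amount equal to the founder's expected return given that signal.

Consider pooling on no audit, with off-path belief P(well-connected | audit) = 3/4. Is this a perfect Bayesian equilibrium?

On the equilibrium path (no audit) the VC holds the prior 1/2 and pays 1/2·245 + 1/2·93 = 169. Off-path (audit) belief 3/4 gives 3/4·245 + 1/4·93 = 207.
Well-connected: no audit gives 169 − 0 = 169; audit gives 207 − 59 = 148. Stays. ✓
Unconnected: no audit gives 169 − 0 = 169; audit gives 207 − 234 = -27. Stays. ✓
Beliefs are Bayes-consistent on-path and both types best-respond.

Yes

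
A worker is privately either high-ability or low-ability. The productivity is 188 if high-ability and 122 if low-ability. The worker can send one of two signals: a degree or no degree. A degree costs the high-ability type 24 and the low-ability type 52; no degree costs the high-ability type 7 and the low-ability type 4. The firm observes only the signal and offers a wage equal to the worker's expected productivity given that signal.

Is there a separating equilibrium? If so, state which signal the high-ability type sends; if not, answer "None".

None

Try high-ability → degree, low-ability → no degree:
  Under separation the firm infers type exactly: degree → high-ability (pays 188), no degree → low-ability (pays 122).
  High-ability: degree gives 188 − 24 = 164; no degree gives 122 − 7 = 115. No deviation. ✓
  Low-ability: no degree gives 122 − 4 = 118; degree gives 188 − 52 = 136. Would deviate. ✗
Try high-ability → no degree, low-ability → degree:
  Under separation the firm infers type exactly: no degree → high-ability (pays 188), degree → low-ability (pays 122).
  High-ability: no degree gives 188 − 7 = 181; degree gives 122 − 24 = 98. No deviation. ✓
  Low-ability: degree gives 122 − 52 = 70; no degree gives 188 − 4 = 184. Would deviate. ✗
Neither assignment is incentive-compatible.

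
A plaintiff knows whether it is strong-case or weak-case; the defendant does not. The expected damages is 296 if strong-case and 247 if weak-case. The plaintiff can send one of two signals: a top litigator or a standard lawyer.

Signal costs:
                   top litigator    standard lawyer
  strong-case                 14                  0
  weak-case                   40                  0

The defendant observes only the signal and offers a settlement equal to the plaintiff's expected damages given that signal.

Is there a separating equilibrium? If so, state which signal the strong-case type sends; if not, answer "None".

None

Try strong-case → top litigator, weak-case → standard lawyer:
  If types separate, top litigator earns payment 296 and standard lawyer earns 247.
  Strong-case: top litigator gives 296 − 14 = 282; standard lawyer gives 247 − 0 = 247. No deviation. ✓
  Weak-case: standard lawyer gives 247 − 0 = 247; top litigator gives 296 − 40 = 256. Would deviate. ✗
Try strong-case → standard lawyer, weak-case → top litigator:
  If types separate, standard lawyer earns payment 296 and top litigator earns 247.
  Strong-case: standard lawyer gives 296 − 0 = 296; top litigator gives 247 − 14 = 233. No deviation. ✓
  Weak-case: top litigator gives 247 − 40 = 207; standard lawyer gives 296 − 0 = 296. Would deviate. ✗
Neither assignment is incentive-compatible.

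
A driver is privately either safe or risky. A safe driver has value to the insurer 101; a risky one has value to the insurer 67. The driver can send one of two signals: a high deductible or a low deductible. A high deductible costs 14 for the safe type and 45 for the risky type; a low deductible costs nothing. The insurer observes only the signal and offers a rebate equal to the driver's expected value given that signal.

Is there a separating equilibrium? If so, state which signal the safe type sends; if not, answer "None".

Try safe → high deductible, risky → low deductible:
  If types separate, high deductible earns payment 101 and low deductible earns 67.
  Safe: high deductible gives 101 − 14 = 87; low deductible gives 67 − 0 = 67. No deviation. ✓
  Risky: low deductible gives 67 − 0 = 67; high deductible gives 101 − 45 = 56. No deviation. ✓
Both hold — the safe type sends high deductible.

high deductible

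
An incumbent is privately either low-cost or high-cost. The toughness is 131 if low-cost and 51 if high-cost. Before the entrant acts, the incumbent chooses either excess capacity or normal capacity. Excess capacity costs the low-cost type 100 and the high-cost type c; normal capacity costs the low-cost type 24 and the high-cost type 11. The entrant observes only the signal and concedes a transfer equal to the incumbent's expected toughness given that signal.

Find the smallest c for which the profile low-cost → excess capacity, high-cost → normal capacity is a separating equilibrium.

91

Under separation: excess capacity → low-cost (pays 131); normal capacity → high-cost (pays 51).
Low-cost: 131 − 100 = 31 ≥ 51 − 24 = 27. Holds regardless of c. ✓
High-cost: 51 − 11 ≥ 131 − c, so c ≥ 131 − 40 = 91.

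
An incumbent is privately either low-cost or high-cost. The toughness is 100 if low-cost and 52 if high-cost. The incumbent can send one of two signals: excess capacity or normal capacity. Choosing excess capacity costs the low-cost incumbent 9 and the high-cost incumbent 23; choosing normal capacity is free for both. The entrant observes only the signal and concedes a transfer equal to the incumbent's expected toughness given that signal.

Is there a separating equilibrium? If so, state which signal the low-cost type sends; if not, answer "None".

None

Try low-cost → excess capacity, high-cost → normal capacity:
  Under separation the entrant infers type exactly: excess capacity → low-cost (pays 100), normal capacity → high-cost (pays 52).
  Low-cost: excess capacity gives 100 − 9 = 91; normal capacity gives 52 − 0 = 52. No deviation. ✓
  High-cost: normal capacity gives 52 − 0 = 52; excess capacity gives 100 − 23 = 77. Would deviate. ✗
Try low-cost → normal capacity, high-cost → excess capacity:
  Under separation the entrant infers type exactly: normal capacity → low-cost (pays 100), excess capacity → high-cost (pays 52).
  Low-cost: normal capacity gives 100 − 0 = 100; excess capacity gives 52 − 9 = 43. No deviation. ✓
  High-cost: excess capacity gives 52 − 23 = 29; normal capacity gives 100 − 0 = 100. Would deviate. ✗
Neither assignment is incentive-compatible.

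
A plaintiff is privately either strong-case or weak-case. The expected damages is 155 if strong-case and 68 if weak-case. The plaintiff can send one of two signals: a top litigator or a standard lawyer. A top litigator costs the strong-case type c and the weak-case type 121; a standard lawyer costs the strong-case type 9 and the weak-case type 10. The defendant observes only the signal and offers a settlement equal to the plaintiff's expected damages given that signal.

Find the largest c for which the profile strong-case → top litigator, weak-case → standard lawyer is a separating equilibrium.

Under separation: top litigator → strong-case (pays 155); standard lawyer → weak-case (pays 68).
Weak-case: 68 − 10 = 58 ≥ 155 − 121 = 34. Holds regardless of c. ✓
Strong-case: 155 − c ≥ 68 − 9, so c ≤ 155 − 59 = 96.

96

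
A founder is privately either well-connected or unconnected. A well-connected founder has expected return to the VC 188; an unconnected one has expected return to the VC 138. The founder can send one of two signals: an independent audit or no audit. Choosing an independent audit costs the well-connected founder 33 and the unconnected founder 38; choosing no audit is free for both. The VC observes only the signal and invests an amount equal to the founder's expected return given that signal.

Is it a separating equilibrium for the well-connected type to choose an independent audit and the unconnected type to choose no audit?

If types separate, audit earns payment 188 and no audit earns 138.
Well-connected: audit gives 188 − 33 = 155; no audit gives 138 − 0 = 138. No deviation. ✓
Unconnected: no audit gives 138 − 0 = 138; audit gives 188 − 38 = 150. Would deviate. ✗

No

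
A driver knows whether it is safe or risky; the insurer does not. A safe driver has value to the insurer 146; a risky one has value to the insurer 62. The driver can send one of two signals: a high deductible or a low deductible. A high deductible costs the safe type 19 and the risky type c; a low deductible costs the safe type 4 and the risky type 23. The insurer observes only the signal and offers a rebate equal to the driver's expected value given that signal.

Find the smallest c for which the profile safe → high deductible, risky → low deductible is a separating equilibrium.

Under separation: high deductible → safe (pays 146); low deductible → risky (pays 62).
Safe: 146 − 19 = 127 ≥ 62 − 4 = 58. Holds regardless of c. ✓
Risky: 62 − 23 ≥ 146 − c, so c ≥ 146 − 39 = 107.

107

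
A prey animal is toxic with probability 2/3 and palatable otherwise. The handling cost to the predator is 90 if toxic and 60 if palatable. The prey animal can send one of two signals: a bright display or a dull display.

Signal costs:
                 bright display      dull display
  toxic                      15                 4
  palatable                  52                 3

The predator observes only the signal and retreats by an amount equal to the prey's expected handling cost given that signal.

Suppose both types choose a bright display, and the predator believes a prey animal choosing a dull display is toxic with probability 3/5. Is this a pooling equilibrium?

At the pooled signal (bright display) the predator holds the prior 2/3 and pays 2/3·90 + 1/3·60 = 80. Off-path (dull display) belief 3/5 gives 3/5·90 + 2/5·60 = 78.
Toxic: bright display gives 80 − 15 = 65; dull display gives 78 − 4 = 74. Deviates. ✗
Palatable: bright display gives 80 − 52 = 28; dull display gives 78 − 3 = 75. Deviates. ✗

No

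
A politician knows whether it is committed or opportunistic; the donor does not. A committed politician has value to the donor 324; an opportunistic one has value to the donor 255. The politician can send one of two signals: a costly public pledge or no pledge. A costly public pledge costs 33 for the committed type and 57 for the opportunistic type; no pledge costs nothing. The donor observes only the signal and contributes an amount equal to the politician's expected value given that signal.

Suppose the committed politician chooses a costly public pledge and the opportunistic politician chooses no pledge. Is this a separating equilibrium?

No

If types separate, pledge earns payment 324 and no pledge earns 255.
Committed: pledge gives 324 − 33 = 291; no pledge gives 255 − 0 = 255. No deviation. ✓
Opportunistic: no pledge gives 255 − 0 = 255; pledge gives 324 − 57 = 267. Would deviate. ✗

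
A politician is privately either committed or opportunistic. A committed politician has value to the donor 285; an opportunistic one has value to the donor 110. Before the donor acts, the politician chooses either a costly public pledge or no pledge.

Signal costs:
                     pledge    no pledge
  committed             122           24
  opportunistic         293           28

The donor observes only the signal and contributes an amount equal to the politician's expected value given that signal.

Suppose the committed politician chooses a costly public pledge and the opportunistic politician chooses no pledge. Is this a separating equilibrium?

Yes

If types separate, pledge earns payment 285 and no pledge earns 110.
Committed: pledge gives 285 − 122 = 163; no pledge gives 110 − 24 = 86. No deviation. ✓
Opportunistic: no pledge gives 110 − 28 = 82; pledge gives 285 − 293 = -8. No deviation. ✓
Neither type gains from mimicking the other.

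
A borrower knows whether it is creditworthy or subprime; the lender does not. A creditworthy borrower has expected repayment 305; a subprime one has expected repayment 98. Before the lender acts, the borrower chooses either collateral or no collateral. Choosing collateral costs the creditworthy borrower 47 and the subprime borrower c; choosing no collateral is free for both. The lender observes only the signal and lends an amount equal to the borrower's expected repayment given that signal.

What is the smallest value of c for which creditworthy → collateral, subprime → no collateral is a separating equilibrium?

Under separation: collateral → creditworthy (pays 305); no collateral → subprime (pays 98).
Creditworthy: 305 − 47 = 258 ≥ 98 − 0 = 98. Holds regardless of c. ✓
Subprime: 98 − 0 ≥ 305 − c, so c ≥ 305 − 98 = 207.

207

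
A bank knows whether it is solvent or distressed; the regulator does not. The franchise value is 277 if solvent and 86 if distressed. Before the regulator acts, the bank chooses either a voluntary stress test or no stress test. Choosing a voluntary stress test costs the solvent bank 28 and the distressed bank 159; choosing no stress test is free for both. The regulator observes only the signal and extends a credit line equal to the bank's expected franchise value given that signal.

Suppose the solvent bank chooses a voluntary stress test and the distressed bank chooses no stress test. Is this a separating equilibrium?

Under separation the regulator infers type exactly: stress test → solvent (pays 277), no stress test → distressed (pays 86).
Solvent: stress test gives 277 − 28 = 249; no stress test gives 86 − 0 = 86. No deviation. ✓
Distressed: no stress test gives 86 − 0 = 86; stress test gives 277 − 159 = 118. Would deviate. ✗

No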